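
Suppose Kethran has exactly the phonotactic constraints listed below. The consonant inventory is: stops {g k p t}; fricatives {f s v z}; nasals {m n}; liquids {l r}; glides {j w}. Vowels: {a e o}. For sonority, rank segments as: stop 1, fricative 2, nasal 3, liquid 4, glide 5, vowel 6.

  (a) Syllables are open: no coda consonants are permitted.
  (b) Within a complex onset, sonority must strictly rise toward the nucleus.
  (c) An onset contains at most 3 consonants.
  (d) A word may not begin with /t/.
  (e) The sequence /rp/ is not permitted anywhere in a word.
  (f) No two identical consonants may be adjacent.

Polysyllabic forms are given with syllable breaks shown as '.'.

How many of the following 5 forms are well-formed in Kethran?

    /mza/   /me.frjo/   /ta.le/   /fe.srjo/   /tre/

2

/mza/ — violates constraint (b): syllable 1 onset /mz/: /m/ (nasal, 3) → /z/ (fricative, 2) does not rise → ill-formed
/me.frjo/ — σ1 onset /m/, coda /∅/ ok; σ2 onset /frj/ (2→4→5 rises), coda /∅/ ok → well-formed
/ta.le/ — violates constraint (d): word begins with /t/ → ill-formed
/fe.srjo/ — σ1 onset /f/, coda /∅/ ok; σ2 onset /srj/ (2→4→5 rises), coda /∅/ ok → well-formed
/tre/ — violates constraint (d): word begins with /t/ → ill-formed
Well-formed: /me.frjo/, /fe.srjo/ → 2.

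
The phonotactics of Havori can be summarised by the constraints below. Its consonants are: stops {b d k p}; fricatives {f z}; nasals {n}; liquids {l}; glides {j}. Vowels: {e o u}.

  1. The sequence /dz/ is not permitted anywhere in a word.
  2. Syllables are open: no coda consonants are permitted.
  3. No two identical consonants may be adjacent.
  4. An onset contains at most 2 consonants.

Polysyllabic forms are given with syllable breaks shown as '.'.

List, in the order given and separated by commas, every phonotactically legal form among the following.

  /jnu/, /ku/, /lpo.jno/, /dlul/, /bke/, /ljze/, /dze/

/jnu/, /ku/, /lpo.jno/, /bke/

/jnu/ — σ1 onset /jn/ (2C), coda /∅/ ok → phonotactically legal
/ku/ — σ1 onset /k/, coda /∅/ ok → phonotactically legal
/lpo.jno/ — σ1 onset /lp/ (2C), coda /∅/ ok; σ2 onset /jn/ (2C), coda /∅/ ok → phonotactically legal
/dlul/ — violates constraint 2: syllable 1 coda /l/ has 1 consonant (> 0) → phonotactically illegal
/bke/ — σ1 onset /bk/ (2C), coda /∅/ ok → phonotactically legal
/ljze/ — violates constraint 4: syllable 1 onset /ljz/ has 3 consonants (> 2) → phonotactically illegal
/dze/ — violates constraint 1: contains banned sequence /dz/ → phonotactically illegal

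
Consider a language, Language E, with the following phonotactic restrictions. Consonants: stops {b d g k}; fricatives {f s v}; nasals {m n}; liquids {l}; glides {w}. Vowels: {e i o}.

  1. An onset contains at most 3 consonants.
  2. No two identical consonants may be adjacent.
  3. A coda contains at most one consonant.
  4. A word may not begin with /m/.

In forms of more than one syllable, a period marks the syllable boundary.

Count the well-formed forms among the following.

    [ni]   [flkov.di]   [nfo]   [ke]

[ni] — σ1 onset /n/, coda /∅/ ok → well-formed
[flkov.di] — σ1 onset /flk/ (3C), coda /v/ ok; σ2 onset /d/, coda /∅/ ok → well-formed
[nfo] — σ1 onset /nf/ (2C), coda /∅/ ok → well-formed
[ke] — σ1 onset /k/, coda /∅/ ok → well-formed
Well-formed: [ni], [flkov.di], [nfo], [ke] → 4.

4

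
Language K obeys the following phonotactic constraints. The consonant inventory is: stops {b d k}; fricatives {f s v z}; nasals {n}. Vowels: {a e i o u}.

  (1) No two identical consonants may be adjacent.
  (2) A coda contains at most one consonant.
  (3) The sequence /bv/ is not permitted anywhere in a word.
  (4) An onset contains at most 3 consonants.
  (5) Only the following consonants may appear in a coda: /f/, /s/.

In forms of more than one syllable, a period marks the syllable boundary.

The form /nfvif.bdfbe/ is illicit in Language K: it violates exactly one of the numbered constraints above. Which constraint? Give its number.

4

/nfvif.bdfbe/: syllable 2 onset /bdfb/ has 4 consonants (> 3).
This is a violation of constraint 4: "An onset contains at most 3 consonants."
The remaining constraints (1, 2, 3, 5) are satisfied.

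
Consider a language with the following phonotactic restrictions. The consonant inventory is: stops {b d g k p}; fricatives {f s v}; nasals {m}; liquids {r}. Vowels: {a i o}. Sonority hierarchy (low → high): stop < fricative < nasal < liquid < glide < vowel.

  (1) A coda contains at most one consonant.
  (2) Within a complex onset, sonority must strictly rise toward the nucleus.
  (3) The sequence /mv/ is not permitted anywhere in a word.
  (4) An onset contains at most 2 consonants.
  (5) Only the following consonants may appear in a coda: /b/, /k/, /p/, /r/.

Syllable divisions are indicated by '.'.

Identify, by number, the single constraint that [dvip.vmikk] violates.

1

[dvip.vmikk]: syllable 2 coda /kk/ has 2 consonants (> 1).
This is a violation of constraint 1: "A coda contains at most one consonant."
The remaining constraints (2, 3, 4, 5) are satisfied.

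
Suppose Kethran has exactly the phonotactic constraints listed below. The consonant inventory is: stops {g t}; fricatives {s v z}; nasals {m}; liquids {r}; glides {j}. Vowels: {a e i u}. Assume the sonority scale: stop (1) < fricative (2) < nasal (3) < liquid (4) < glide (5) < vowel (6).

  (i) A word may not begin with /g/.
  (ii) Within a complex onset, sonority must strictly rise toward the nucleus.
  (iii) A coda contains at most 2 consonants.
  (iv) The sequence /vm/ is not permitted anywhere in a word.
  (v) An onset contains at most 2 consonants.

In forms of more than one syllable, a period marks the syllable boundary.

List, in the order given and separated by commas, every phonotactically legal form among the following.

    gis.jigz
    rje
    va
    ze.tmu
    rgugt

rje, va, ze.tmu

gis.jigz — violates constraint (i): word begins with /g/ → phonotactically illegal
rje — σ1 onset /rj/ (4→5 rises), coda /∅/ ok → phonotactically legal
va — σ1 onset /v/, coda /∅/ ok → phonotactically legal
ze.tmu — σ1 onset /z/, coda /∅/ ok; σ2 onset /tm/ (1→3 rises), coda /∅/ ok → phonotactically legal
rgugt — violates constraint (ii): syllable 1 onset /rg/: /r/ (liquid, 4) → /g/ (stop, 1) does not rise → phonotactically illegal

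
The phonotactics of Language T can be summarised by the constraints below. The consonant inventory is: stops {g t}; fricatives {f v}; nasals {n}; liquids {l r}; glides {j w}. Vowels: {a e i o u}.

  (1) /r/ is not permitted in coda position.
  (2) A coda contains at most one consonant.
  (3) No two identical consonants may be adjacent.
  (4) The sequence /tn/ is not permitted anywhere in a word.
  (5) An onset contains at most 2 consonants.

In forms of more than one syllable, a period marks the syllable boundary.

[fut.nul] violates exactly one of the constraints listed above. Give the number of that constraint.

[fut.nul]: contains banned sequence /tn/.
This is a violation of constraint 4: "The sequence /tn/ is not permitted anywhere in a word."
The remaining constraints (1, 2, 3, 5) are satisfied.

4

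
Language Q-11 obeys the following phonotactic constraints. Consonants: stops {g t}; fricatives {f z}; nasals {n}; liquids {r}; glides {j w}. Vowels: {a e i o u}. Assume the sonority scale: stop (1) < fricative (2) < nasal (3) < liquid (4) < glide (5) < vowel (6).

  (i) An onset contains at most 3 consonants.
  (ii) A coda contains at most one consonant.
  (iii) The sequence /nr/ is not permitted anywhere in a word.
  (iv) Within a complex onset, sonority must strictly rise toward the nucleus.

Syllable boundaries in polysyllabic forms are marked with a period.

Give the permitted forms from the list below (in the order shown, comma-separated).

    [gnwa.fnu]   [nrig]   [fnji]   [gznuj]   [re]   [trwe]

[gnwa.fnu], [fnji], [gznuj], [re], [trwe]

[gnwa.fnu] — σ1 onset /gnw/ (1→3→5 rises), coda /∅/ ok; σ2 onset /fn/ (2→3 rises), coda /∅/ ok → permitted
[nrig] — violates constraint (iii): contains banned sequence /nr/ → not permitted
[fnji] — σ1 onset /fnj/ (2→3→5 rises), coda /∅/ ok → permitted
[gznuj] — σ1 onset /gzn/ (1→2→3 rises), coda /j/ ok → permitted
[re] — σ1 onset /r/, coda /∅/ ok → permitted
[trwe] — σ1 onset /trw/ (1→4→5 rises), coda /∅/ ok → permitted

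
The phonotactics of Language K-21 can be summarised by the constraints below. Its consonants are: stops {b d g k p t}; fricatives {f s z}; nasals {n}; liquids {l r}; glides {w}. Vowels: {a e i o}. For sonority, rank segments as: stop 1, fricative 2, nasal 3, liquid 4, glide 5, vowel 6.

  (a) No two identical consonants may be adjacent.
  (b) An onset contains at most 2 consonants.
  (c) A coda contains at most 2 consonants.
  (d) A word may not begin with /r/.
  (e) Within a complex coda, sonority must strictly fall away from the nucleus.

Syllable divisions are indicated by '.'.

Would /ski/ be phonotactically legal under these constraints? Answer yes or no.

/ski/ — σ1 onset /sk/ (2C), coda /∅/ ok → phonotactically legal

yes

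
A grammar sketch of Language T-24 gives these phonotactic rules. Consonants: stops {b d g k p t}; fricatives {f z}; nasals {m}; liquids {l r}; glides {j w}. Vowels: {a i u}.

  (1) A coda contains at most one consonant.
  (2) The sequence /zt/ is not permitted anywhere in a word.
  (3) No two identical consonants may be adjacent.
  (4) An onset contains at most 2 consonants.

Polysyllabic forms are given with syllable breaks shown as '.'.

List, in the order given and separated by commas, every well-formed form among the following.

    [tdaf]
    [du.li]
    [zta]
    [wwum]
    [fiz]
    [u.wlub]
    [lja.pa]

[tdaf], [du.li], [fiz], [u.wlub], [lja.pa]

[tdaf] — σ1 onset /td/ (2C), coda /f/ ok → well-formed
[du.li] — σ1 onset /d/, coda /∅/ ok; σ2 onset /l/, coda /∅/ ok → well-formed
[zta] — violates constraint 2: contains banned sequence /zt/ → ill-formed
[wwum] — violates constraint 3: adjacent identical consonants /ww/ → ill-formed
[fiz] — σ1 onset /f/, coda /z/ ok → well-formed
[u.wlub] — σ1 onset /∅/, coda /∅/ ok; σ2 onset /wl/ (2C), coda /b/ ok → well-formed
[lja.pa] — σ1 onset /lj/ (2C), coda /∅/ ok; σ2 onset /p/, coda /∅/ ok → well-formed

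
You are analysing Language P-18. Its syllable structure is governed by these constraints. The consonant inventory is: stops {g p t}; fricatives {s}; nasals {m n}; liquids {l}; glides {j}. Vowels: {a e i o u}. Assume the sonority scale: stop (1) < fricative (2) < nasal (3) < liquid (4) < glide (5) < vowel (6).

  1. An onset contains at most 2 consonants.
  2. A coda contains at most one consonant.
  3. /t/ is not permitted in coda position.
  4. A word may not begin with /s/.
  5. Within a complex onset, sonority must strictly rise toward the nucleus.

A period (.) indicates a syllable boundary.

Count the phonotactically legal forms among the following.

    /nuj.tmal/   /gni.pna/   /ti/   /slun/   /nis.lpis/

3

/nuj.tmal/ — σ1 onset /n/, coda /j/ ok; σ2 onset /tm/ (1→3 rises), coda /l/ ok → phonotactically legal
/gni.pna/ — σ1 onset /gn/ (1→3 rises), coda /∅/ ok; σ2 onset /pn/ (1→3 rises), coda /∅/ ok → phonotactically legal
/ti/ — σ1 onset /t/, coda /∅/ ok → phonotactically legal
/slun/ — violates constraint 4: word begins with /s/ → phonotactically illegal
/nis.lpis/ — violates constraint 5: syllable 2 onset /lp/: /l/ (liquid, 4) → /p/ (stop, 1) does not rise → phonotactically illegal
Phonotactically legal: /nuj.tmal/, /gni.pna/, /ti/ → 3.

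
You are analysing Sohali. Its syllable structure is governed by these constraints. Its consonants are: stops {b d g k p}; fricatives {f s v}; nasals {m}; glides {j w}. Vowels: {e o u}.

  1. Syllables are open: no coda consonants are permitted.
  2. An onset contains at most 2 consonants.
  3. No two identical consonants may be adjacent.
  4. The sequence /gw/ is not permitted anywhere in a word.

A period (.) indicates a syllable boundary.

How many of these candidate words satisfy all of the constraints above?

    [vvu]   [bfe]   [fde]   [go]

3

[vvu] — violates constraint 3: adjacent identical consonants /vv/ → illicit
[bfe] — σ1 onset /bf/ (2C), coda /∅/ ok → licit
[fde] — σ1 onset /fd/ (2C), coda /∅/ ok → licit
[go] — σ1 onset /g/, coda /∅/ ok → licit
Licit: [bfe], [fde], [go] → 3.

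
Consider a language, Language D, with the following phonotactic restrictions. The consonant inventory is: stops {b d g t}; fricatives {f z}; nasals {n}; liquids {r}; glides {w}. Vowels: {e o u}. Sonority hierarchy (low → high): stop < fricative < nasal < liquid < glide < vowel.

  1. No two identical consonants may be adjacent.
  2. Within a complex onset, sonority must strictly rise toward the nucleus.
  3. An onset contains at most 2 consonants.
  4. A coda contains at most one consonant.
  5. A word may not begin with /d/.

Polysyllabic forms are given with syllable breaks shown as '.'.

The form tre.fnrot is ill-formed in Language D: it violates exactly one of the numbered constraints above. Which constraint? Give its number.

tre.fnrot: syllable 2 onset /fnr/ has 3 consonants (> 2).
This is a violation of constraint 3: "An onset contains at most 2 consonants."
The remaining constraints (1, 2, 4, 5) are satisfied.

3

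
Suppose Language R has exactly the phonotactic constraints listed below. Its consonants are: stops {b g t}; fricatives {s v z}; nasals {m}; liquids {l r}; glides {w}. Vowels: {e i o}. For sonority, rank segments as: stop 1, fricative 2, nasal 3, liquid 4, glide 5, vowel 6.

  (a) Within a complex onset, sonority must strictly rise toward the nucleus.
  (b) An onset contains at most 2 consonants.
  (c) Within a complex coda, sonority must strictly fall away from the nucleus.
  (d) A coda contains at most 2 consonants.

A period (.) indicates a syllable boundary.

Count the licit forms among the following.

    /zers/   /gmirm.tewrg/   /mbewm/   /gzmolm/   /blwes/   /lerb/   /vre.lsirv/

2

/zers/ — σ1 onset /z/, coda /rs/ (4→2 falls) ok → licit
/gmirm.tewrg/ — violates constraint (d): syllable 2 coda /wrg/ has 3 consonants (> 2) → illicit
/mbewm/ — violates constraint (a): syllable 1 onset /mb/: /m/ (nasal, 3) → /b/ (stop, 1) does not rise → illicit
/gzmolm/ — violates constraint (b): syllable 1 onset /gzm/ has 3 consonants (> 2) → illicit
/blwes/ — violates constraint (b): syllable 1 onset /blw/ has 3 consonants (> 2) → illicit
/lerb/ — σ1 onset /l/, coda /rb/ (4→1 falls) ok → licit
/vre.lsirv/ — violates constraint (a): syllable 2 onset /ls/: /l/ (liquid, 4) → /s/ (fricative, 2) does not rise → illicit
Licit: /zers/, /lerb/ → 2.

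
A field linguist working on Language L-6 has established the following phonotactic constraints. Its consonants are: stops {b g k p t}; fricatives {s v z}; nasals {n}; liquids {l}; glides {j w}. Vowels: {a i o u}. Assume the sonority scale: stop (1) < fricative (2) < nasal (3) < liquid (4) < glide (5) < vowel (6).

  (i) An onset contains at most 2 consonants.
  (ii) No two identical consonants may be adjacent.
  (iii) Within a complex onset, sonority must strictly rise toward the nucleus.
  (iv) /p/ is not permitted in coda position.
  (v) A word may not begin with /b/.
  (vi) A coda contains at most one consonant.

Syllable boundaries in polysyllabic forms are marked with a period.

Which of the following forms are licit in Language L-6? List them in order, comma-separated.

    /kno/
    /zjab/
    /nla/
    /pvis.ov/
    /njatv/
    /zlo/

/kno/, /zjab/, /nla/, /pvis.ov/, /zlo/

/kno/ — σ1 onset /kn/ (1→3 rises), coda /∅/ ok → licit
/zjab/ — σ1 onset /zj/ (2→5 rises), coda /b/ ok → licit
/nla/ — σ1 onset /nl/ (3→4 rises), coda /∅/ ok → licit
/pvis.ov/ — σ1 onset /pv/ (1→2 rises), coda /s/ ok; σ2 onset /∅/, coda /v/ ok → licit
/njatv/ — violates constraint (vi): syllable 1 coda /tv/ has 2 consonants (> 1) → illicit
/zlo/ — σ1 onset /zl/ (2→4 rises), coda /∅/ ok → licit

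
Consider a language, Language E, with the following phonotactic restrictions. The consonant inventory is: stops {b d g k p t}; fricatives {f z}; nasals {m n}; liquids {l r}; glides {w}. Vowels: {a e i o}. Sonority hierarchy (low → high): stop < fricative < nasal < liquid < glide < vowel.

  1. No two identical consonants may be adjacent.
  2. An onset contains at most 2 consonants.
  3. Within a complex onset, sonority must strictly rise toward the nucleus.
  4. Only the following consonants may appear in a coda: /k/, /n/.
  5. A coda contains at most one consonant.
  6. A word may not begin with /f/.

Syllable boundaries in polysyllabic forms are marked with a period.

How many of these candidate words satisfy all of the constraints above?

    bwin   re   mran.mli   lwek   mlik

bwin — σ1 onset /bw/ (1→5 rises), coda /n/ ok → licit
re — σ1 onset /r/, coda /∅/ ok → licit
mran.mli — σ1 onset /mr/ (3→4 rises), coda /n/ ok; σ2 onset /ml/ (3→4 rises), coda /∅/ ok → licit
lwek — σ1 onset /lw/ (4→5 rises), coda /k/ ok → licit
mlik — σ1 onset /ml/ (3→4 rises), coda /k/ ok → licit
Licit: bwin, re, mran.mli, lwek, mlik → 5.

5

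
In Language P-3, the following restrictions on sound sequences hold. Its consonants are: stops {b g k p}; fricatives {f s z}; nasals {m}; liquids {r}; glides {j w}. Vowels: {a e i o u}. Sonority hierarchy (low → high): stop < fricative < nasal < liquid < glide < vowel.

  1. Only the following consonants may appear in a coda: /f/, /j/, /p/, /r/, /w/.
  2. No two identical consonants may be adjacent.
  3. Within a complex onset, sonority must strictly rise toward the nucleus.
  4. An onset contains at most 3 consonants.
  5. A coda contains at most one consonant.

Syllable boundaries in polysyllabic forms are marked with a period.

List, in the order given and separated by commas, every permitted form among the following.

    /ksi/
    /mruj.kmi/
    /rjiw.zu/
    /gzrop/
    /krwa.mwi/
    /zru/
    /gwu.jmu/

/ksi/ — σ1 onset /ks/ (1→2 rises), coda /∅/ ok → permitted
/mruj.kmi/ — σ1 onset /mr/ (3→4 rises), coda /j/ ok; σ2 onset /km/ (1→3 rises), coda /∅/ ok → permitted
/rjiw.zu/ — σ1 onset /rj/ (4→5 rises), coda /w/ ok; σ2 onset /z/, coda /∅/ ok → permitted
/gzrop/ — σ1 onset /gzr/ (1→2→4 rises), coda /p/ ok → permitted
/krwa.mwi/ — σ1 onset /krw/ (1→4→5 rises), coda /∅/ ok; σ2 onset /mw/ (3→5 rises), coda /∅/ ok → permitted
/zru/ — σ1 onset /zr/ (2→4 rises), coda /∅/ ok → permitted
/gwu.jmu/ — violates constraint 3: syllable 2 onset /jm/: /j/ (glide, 5) → /m/ (nasal, 3) does not rise → not permitted

/ksi/, /mruj.kmi/, /rjiw.zu/, /gzrop/, /krwa.mwi/, /zru/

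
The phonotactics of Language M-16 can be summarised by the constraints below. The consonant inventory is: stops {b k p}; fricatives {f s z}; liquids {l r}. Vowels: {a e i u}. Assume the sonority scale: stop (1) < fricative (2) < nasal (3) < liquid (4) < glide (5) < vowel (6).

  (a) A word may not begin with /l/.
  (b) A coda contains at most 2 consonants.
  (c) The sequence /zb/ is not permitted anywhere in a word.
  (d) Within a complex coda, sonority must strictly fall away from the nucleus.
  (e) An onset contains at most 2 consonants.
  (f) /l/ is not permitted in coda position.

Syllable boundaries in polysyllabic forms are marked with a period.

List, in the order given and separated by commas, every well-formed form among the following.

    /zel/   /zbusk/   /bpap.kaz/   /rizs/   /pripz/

/bpap.kaz/

/zel/ — violates constraint (f): syllable 1 coda contains /l/ → ill-formed
/zbusk/ — violates constraint (c): contains banned sequence /zb/ → ill-formed
/bpap.kaz/ — σ1 onset /bp/ (2C), coda /p/ ok; σ2 onset /k/, coda /z/ ok → well-formed
/rizs/ — violates constraint (d): syllable 1 coda /zs/: /z/ (fricative, 2) → /s/ (fricative, 2) does not fall → ill-formed
/pripz/ — violates constraint (d): syllable 1 coda /pz/: /p/ (stop, 1) → /z/ (fricative, 2) does not fall → ill-formed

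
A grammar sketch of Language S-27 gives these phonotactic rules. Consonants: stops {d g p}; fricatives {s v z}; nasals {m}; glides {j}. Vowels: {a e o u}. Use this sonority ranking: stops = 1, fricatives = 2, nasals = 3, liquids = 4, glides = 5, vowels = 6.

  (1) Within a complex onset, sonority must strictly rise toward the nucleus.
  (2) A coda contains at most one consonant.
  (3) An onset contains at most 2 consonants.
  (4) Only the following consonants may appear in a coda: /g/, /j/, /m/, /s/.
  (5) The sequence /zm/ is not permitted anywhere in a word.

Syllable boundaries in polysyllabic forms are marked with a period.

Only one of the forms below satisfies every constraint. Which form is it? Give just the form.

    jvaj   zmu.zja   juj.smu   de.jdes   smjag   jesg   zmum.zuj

jvaj — violates constraint 1: syllable 1 onset /jv/: /j/ (glide, 5) → /v/ (fricative, 2) does not rise → ill-formed
zmu.zja — violates constraint 5: contains banned sequence /zm/ → ill-formed
juj.smu — σ1 onset /j/, coda /j/ ok; σ2 onset /sm/ (2→3 rises), coda /∅/ ok → well-formed
de.jdes — violates constraint 1: syllable 2 onset /jd/: /j/ (glide, 5) → /d/ (stop, 1) does not rise → ill-formed
smjag — violates constraint 3: syllable 1 onset /smj/ has 3 consonants (> 2) → ill-formed
jesg — violates constraint 2: syllable 1 coda /sg/ has 2 consonants (> 1) → ill-formed
zmum.zuj — violates constraint 5: contains banned sequence /zm/ → ill-formed

juj.smu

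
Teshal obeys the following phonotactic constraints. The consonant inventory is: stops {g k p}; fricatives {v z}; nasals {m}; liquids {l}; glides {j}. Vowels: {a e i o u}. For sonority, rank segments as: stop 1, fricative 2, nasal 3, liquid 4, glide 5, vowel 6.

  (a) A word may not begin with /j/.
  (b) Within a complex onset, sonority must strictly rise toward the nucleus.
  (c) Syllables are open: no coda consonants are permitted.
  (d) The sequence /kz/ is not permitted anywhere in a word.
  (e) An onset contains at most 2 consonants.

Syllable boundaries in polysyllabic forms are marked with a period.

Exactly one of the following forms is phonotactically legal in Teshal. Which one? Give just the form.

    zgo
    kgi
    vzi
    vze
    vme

vme

zgo — violates constraint (b): syllable 1 onset /zg/: /z/ (fricative, 2) → /g/ (stop, 1) does not rise → phonotactically illegal
kgi — violates constraint (b): syllable 1 onset /kg/: /k/ (stop, 1) → /g/ (stop, 1) does not rise → phonotactically illegal
vzi — violates constraint (b): syllable 1 onset /vz/: /v/ (fricative, 2) → /z/ (fricative, 2) does not rise → phonotactically illegal
vze — violates constraint (b): syllable 1 onset /vz/: /v/ (fricative, 2) → /z/ (fricative, 2) does not rise → phonotactically illegal
vme — σ1 onset /vm/ (2→3 rises), coda /∅/ ok → phonotactically legal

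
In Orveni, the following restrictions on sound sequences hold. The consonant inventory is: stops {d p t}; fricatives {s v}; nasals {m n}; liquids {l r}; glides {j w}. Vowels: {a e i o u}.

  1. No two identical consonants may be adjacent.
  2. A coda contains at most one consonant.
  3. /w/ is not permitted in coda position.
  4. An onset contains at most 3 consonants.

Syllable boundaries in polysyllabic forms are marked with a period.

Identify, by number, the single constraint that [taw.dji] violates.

3

[taw.dji]: syllable 1 coda contains /w/.
This is a violation of constraint 3: "/w/ is not permitted in coda position."
The remaining constraints (1, 2, 4) are satisfied.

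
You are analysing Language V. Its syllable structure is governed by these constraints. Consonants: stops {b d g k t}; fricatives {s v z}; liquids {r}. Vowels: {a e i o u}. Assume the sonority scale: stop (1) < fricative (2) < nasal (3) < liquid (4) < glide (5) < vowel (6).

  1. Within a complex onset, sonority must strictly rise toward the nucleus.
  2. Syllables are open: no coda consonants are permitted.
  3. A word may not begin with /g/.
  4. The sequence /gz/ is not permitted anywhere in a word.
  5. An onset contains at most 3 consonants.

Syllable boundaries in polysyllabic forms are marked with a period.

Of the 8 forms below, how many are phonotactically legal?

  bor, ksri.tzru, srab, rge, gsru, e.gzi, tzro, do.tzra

3

bor — violates constraint 2: syllable 1 coda /r/ has 1 consonant (> 0) → phonotactically illegal
ksri.tzru — σ1 onset /ksr/ (1→2→4 rises), coda /∅/ ok; σ2 onset /tzr/ (1→2→4 rises), coda /∅/ ok → phonotactically legal
srab — violates constraint 2: syllable 1 coda /b/ has 1 consonant (> 0) → phonotactically illegal
rge — violates constraint 1: syllable 1 onset /rg/: /r/ (liquid, 4) → /g/ (stop, 1) does not rise → phonotactically illegal
gsru — violates constraint 3: word begins with /g/ → phonotactically illegal
e.gzi — violates constraint 4: contains banned sequence /gz/ → phonotactically illegal
tzro — σ1 onset /tzr/ (1→2→4 rises), coda /∅/ ok → phonotactically legal
do.tzra — σ1 onset /d/, coda /∅/ ok; σ2 onset /tzr/ (1→2→4 rises), coda /∅/ ok → phonotactically legal
Phonotactically legal: ksri.tzru, tzro, do.tzra → 3.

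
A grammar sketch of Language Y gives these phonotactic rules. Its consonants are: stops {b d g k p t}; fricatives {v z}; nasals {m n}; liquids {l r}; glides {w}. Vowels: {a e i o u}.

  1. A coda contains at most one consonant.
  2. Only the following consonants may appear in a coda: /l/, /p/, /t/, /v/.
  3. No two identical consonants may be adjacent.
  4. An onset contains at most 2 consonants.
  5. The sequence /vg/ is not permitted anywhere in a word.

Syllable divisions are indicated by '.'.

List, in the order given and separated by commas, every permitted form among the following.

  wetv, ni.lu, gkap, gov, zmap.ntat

wetv — violates constraint 1: syllable 1 coda /tv/ has 2 consonants (> 1) → not permitted
ni.lu — σ1 onset /n/, coda /∅/ ok; σ2 onset /l/, coda /∅/ ok → permitted
gkap — σ1 onset /gk/ (2C), coda /p/ ok → permitted
gov — σ1 onset /g/, coda /v/ ok → permitted
zmap.ntat — σ1 onset /zm/ (2C), coda /p/ ok; σ2 onset /nt/ (2C), coda /t/ ok → permitted

ni.lu, gkap, gov, zmap.ntat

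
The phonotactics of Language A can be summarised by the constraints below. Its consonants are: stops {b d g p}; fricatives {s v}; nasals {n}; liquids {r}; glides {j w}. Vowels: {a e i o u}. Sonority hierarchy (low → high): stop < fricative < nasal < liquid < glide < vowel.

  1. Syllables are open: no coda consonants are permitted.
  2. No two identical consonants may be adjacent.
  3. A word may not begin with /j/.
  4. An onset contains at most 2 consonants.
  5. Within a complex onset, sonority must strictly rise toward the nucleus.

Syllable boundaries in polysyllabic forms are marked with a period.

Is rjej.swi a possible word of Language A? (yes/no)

rjej.swi — violates constraint 1: syllable 1 coda /j/ has 1 consonant (> 0) → illicit

no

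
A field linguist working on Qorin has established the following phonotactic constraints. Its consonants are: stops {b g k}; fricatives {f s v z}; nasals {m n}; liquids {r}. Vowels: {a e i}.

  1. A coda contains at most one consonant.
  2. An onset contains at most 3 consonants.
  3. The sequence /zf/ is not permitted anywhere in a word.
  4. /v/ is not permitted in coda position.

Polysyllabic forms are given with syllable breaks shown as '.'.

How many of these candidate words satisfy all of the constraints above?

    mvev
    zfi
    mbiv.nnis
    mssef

mvev — violates constraint 4: syllable 1 coda contains /v/ → ill-formed
zfi — violates constraint 3: contains banned sequence /zf/ → ill-formed
mbiv.nnis — violates constraint 4: syllable 1 coda contains /v/ → ill-formed
mssef — σ1 onset /mss/ (3C), coda /f/ ok → well-formed
Well-formed: mssef → 1.

1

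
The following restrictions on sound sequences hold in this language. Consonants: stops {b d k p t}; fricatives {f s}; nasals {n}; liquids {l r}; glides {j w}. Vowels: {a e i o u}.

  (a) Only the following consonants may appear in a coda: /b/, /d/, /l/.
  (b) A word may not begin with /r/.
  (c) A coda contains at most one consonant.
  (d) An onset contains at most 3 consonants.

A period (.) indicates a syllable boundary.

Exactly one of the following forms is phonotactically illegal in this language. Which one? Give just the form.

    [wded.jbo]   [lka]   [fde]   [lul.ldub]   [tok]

[wded.jbo] — σ1 onset /wd/ (2C), coda /d/ ok; σ2 onset /jb/ (2C), coda /∅/ ok → phonotactically legal
[lka] — σ1 onset /lk/ (2C), coda /∅/ ok → phonotactically legal
[fde] — σ1 onset /fd/ (2C), coda /∅/ ok → phonotactically legal
[lul.ldub] — σ1 onset /l/, coda /l/ ok; σ2 onset /ld/ (2C), coda /b/ ok → phonotactically legal
[tok] — violates constraint (a): syllable 1 coda contains /k/, which is not a licensed coda consonant → phonotactically illegal

[tok]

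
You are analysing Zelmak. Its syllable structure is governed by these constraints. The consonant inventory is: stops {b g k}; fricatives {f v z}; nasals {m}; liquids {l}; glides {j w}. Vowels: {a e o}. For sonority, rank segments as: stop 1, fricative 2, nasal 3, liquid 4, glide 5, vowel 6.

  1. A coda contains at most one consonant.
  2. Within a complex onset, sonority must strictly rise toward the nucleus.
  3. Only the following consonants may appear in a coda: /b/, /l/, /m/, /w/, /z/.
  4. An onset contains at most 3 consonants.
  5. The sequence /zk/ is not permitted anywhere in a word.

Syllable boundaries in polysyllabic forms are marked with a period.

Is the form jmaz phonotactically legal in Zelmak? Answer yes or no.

jmaz — violates constraint 2: syllable 1 onset /jm/: /j/ (glide, 5) → /m/ (nasal, 3) does not rise → phonotactically illegal

no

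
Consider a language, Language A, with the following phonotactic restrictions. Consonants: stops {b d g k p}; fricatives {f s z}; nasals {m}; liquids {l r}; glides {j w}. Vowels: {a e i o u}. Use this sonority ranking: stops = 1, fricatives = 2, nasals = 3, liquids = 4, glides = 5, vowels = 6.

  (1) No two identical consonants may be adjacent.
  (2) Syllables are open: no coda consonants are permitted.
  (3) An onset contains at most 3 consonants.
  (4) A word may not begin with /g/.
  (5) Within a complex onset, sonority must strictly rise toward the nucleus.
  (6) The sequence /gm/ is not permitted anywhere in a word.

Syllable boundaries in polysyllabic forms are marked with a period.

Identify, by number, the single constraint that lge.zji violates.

5

lge.zji: syllable 1 onset /lg/: /l/ (liquid, 4) → /g/ (stop, 1) does not rise.
This is a violation of constraint 5: "Within a complex onset, sonority must strictly rise toward the nucleus."
The remaining constraints (1, 2, 3, 4, 6) are satisfied.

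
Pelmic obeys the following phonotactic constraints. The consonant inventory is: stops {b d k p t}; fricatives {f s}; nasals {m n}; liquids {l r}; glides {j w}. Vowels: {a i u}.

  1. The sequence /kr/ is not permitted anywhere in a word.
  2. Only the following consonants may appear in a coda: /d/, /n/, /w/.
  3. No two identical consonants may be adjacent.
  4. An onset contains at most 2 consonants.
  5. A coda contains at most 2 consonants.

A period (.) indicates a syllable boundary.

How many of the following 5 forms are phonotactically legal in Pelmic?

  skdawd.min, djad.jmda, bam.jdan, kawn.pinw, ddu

1

skdawd.min — violates constraint 4: syllable 1 onset /skd/ has 3 consonants (> 2) → phonotactically illegal
djad.jmda — violates constraint 4: syllable 2 onset /jmd/ has 3 consonants (> 2) → phonotactically illegal
bam.jdan — violates constraint 2: syllable 1 coda contains /m/, which is not a licensed coda consonant → phonotactically illegal
kawn.pinw — σ1 onset /k/, coda /wn/ (2C) ok; σ2 onset /p/, coda /nw/ (2C) ok → phonotactically legal
ddu — violates constraint 3: adjacent identical consonants /dd/ → phonotactically illegal
Phonotactically legal: kawn.pinw → 1.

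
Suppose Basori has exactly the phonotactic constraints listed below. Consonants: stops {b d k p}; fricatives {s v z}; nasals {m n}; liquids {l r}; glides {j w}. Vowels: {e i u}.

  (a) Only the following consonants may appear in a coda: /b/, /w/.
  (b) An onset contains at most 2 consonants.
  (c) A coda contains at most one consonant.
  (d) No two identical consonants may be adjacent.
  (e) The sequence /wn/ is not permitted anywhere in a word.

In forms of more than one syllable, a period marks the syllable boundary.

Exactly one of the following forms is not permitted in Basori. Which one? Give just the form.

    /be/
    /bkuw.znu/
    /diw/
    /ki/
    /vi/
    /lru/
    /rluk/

/be/ — σ1 onset /b/, coda /∅/ ok → permitted
/bkuw.znu/ — σ1 onset /bk/ (2C), coda /w/ ok; σ2 onset /zn/ (2C), coda /∅/ ok → permitted
/diw/ — σ1 onset /d/, coda /w/ ok → permitted
/ki/ — σ1 onset /k/, coda /∅/ ok → permitted
/vi/ — σ1 onset /v/, coda /∅/ ok → permitted
/lru/ — σ1 onset /lr/ (2C), coda /∅/ ok → permitted
/rluk/ — violates constraint (a): syllable 1 coda contains /k/, which is not a licensed coda consonant → not permitted

/rluk/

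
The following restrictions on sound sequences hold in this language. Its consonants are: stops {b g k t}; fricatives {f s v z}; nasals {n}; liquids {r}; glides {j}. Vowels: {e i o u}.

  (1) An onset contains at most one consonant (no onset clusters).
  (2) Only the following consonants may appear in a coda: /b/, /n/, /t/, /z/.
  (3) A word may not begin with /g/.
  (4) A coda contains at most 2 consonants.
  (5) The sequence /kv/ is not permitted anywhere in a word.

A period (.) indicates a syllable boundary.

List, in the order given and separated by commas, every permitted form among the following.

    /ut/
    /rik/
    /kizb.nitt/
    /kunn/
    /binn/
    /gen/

/ut/ — σ1 onset /∅/, coda /t/ ok → permitted
/rik/ — violates constraint 2: syllable 1 coda contains /k/, which is not a licensed coda consonant → not permitted
/kizb.nitt/ — σ1 onset /k/, coda /zb/ (2C) ok; σ2 onset /n/, coda /tt/ (2C) ok → permitted
/kunn/ — σ1 onset /k/, coda /nn/ (2C) ok → permitted
/binn/ — σ1 onset /b/, coda /nn/ (2C) ok → permitted
/gen/ — violates constraint 3: word begins with /g/ → not permitted

/ut/, /kizb.nitt/, /kunn/, /binn/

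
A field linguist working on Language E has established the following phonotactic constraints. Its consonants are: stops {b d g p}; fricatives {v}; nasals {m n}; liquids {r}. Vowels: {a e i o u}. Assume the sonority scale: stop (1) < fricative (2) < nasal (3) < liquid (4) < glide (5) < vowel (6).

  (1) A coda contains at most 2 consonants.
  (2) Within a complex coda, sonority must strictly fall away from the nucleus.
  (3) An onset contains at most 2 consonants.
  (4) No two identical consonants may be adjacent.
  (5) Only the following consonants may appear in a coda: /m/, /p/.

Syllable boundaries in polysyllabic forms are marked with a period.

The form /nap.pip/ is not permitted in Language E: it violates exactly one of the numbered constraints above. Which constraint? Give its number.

4

/nap.pip/: adjacent identical consonants /pp/.
This is a violation of constraint 4: "No two identical consonants may be adjacent."
The remaining constraints (1, 2, 3, 5) are satisfied.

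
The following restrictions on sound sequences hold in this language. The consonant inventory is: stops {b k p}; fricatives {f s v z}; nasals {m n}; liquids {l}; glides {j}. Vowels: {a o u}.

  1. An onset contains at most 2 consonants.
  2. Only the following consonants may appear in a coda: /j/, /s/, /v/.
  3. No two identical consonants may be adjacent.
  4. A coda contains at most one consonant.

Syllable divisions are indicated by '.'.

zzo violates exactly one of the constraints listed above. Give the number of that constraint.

zzo: adjacent identical consonants /zz/.
This is a violation of constraint 3: "No two identical consonants may be adjacent."
The remaining constraints (1, 2, 4) are satisfied.

3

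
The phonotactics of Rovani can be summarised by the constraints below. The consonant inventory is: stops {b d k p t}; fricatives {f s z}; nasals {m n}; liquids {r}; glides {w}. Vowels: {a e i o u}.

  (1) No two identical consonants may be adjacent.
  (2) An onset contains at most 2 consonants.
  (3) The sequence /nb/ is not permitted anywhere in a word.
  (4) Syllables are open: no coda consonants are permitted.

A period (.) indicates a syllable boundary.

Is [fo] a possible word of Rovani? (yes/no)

yes

[fo] — σ1 onset /f/, coda /∅/ ok → permitted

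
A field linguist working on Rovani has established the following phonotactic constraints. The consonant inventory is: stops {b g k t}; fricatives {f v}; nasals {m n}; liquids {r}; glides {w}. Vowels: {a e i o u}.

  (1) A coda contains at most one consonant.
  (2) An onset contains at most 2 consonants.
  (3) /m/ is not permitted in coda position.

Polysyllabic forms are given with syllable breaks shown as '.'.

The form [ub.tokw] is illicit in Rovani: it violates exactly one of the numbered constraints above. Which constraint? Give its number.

[ub.tokw]: syllable 2 coda /kw/ has 2 consonants (> 1).
This is a violation of constraint 1: "A coda contains at most one consonant."
The remaining constraints (2, 3) are satisfied.

1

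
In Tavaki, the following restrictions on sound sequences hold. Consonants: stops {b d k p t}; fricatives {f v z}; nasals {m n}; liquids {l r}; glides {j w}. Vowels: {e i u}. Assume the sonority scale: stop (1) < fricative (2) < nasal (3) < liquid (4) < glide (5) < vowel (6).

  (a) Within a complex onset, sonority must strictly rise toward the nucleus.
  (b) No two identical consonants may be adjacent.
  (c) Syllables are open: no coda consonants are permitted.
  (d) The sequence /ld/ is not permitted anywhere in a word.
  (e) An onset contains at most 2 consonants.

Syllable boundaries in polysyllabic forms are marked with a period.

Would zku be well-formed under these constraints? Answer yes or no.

no

zku — violates constraint (a): syllable 1 onset /zk/: /z/ (fricative, 2) → /k/ (stop, 1) does not rise → ill-formed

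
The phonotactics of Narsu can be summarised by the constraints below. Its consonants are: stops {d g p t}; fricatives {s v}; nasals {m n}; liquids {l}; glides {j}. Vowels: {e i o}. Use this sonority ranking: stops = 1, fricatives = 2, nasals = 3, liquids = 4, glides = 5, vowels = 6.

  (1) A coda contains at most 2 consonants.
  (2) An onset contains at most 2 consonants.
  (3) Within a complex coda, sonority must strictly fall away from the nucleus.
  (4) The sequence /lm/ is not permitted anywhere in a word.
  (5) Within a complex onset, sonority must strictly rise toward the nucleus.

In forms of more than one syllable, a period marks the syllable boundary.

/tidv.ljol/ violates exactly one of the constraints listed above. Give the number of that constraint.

/tidv.ljol/: syllable 1 coda /dv/: /d/ (stop, 1) → /v/ (fricative, 2) does not fall.
This is a violation of constraint 3: "Within a complex coda, sonority must strictly fall away from the nucleus."
The remaining constraints (1, 2, 4, 5) are satisfied.

3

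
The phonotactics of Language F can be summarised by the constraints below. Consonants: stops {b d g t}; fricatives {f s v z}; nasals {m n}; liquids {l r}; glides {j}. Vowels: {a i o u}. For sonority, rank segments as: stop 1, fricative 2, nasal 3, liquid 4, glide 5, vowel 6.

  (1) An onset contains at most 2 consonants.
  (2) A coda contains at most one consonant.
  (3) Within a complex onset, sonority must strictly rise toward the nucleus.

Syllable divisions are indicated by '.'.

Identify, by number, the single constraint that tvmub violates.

tvmub: syllable 1 onset /tvm/ has 3 consonants (> 2).
This is a violation of constraint 1: "An onset contains at most 2 consonants."
The remaining constraints (2, 3) are satisfied.

1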